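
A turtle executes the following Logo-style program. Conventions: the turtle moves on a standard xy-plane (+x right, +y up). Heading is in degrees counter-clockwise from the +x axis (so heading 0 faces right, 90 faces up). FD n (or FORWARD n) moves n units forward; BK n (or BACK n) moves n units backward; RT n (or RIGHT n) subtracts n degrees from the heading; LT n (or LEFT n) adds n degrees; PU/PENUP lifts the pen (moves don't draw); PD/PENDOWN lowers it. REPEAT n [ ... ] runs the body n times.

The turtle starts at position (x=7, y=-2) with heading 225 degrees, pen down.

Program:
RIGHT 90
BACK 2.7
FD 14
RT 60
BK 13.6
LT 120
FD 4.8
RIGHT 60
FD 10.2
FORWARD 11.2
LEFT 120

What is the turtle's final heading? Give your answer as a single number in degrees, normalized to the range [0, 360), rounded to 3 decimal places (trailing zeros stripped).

Executing turtle program step by step:
Start: pos=(7,-2), heading=225, pen down
RT 90: heading 225 -> 135
BK 2.7: (7,-2) -> (8.909,-3.909) [heading=135, draw]
FD 14: (8.909,-3.909) -> (-0.99,5.99) [heading=135, draw]
RT 60: heading 135 -> 75
BK 13.6: (-0.99,5.99) -> (-4.51,-7.146) [heading=75, draw]
LT 120: heading 75 -> 195
FD 4.8: (-4.51,-7.146) -> (-9.147,-8.389) [heading=195, draw]
RT 60: heading 195 -> 135
FD 10.2: (-9.147,-8.389) -> (-16.359,-1.176) [heading=135, draw]
FD 11.2: (-16.359,-1.176) -> (-24.279,6.743) [heading=135, draw]
LT 120: heading 135 -> 255
Final: pos=(-24.279,6.743), heading=255, 6 segment(s) drawn

Answer: 255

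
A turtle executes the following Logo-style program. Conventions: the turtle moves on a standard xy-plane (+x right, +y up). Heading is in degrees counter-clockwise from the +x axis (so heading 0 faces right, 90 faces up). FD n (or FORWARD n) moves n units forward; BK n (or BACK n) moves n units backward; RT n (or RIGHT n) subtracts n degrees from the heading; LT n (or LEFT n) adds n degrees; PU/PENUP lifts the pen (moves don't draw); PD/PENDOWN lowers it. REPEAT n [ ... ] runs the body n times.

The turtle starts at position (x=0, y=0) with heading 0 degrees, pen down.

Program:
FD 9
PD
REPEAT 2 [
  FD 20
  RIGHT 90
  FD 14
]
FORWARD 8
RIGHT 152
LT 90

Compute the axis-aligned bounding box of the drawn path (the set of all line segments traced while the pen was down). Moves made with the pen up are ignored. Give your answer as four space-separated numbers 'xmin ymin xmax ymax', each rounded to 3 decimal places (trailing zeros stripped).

Answer: 0 -34 29 0

Derivation:
Executing turtle program step by step:
Start: pos=(0,0), heading=0, pen down
FD 9: (0,0) -> (9,0) [heading=0, draw]
PD: pen down
REPEAT 2 [
  -- iteration 1/2 --
  FD 20: (9,0) -> (29,0) [heading=0, draw]
  RT 90: heading 0 -> 270
  FD 14: (29,0) -> (29,-14) [heading=270, draw]
  -- iteration 2/2 --
  FD 20: (29,-14) -> (29,-34) [heading=270, draw]
  RT 90: heading 270 -> 180
  FD 14: (29,-34) -> (15,-34) [heading=180, draw]
]
FD 8: (15,-34) -> (7,-34) [heading=180, draw]
RT 152: heading 180 -> 28
LT 90: heading 28 -> 118
Final: pos=(7,-34), heading=118, 6 segment(s) drawn

Segment endpoints: x in {0, 7, 9, 15, 29}, y in {-34, -14, 0}
xmin=0, ymin=-34, xmax=29, ymax=0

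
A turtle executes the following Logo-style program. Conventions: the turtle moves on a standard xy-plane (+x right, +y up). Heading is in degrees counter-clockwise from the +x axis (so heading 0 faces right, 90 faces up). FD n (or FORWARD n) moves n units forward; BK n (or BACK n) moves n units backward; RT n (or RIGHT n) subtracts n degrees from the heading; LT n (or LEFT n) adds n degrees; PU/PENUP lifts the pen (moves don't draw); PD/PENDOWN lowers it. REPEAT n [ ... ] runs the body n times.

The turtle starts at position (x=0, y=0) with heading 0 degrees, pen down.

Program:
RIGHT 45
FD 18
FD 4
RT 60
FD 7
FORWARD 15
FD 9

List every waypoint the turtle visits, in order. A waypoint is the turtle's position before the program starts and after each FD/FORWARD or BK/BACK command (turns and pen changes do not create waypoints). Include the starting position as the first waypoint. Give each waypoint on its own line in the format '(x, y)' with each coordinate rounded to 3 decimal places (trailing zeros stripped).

Executing turtle program step by step:
Start: pos=(0,0), heading=0, pen down
RT 45: heading 0 -> 315
FD 18: (0,0) -> (12.728,-12.728) [heading=315, draw]
FD 4: (12.728,-12.728) -> (15.556,-15.556) [heading=315, draw]
RT 60: heading 315 -> 255
FD 7: (15.556,-15.556) -> (13.745,-22.318) [heading=255, draw]
FD 15: (13.745,-22.318) -> (9.862,-36.807) [heading=255, draw]
FD 9: (9.862,-36.807) -> (7.533,-45.5) [heading=255, draw]
Final: pos=(7.533,-45.5), heading=255, 5 segment(s) drawn
Waypoints (6 total):
(0, 0)
(12.728, -12.728)
(15.556, -15.556)
(13.745, -22.318)
(9.862, -36.807)
(7.533, -45.5)

Answer: (0, 0)
(12.728, -12.728)
(15.556, -15.556)
(13.745, -22.318)
(9.862, -36.807)
(7.533, -45.5)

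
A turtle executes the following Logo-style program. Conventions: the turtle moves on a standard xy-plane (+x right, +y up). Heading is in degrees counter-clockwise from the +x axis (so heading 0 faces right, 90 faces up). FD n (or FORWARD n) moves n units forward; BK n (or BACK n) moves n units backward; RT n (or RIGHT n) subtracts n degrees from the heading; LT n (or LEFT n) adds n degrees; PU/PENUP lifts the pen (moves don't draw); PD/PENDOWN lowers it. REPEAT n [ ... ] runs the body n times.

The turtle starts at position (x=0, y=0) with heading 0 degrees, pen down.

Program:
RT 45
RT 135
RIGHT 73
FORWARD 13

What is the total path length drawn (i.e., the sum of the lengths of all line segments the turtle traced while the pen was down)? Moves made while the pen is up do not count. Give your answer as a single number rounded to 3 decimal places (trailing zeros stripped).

Answer: 13

Derivation:
Executing turtle program step by step:
Start: pos=(0,0), heading=0, pen down
RT 45: heading 0 -> 315
RT 135: heading 315 -> 180
RT 73: heading 180 -> 107
FD 13: (0,0) -> (-3.801,12.432) [heading=107, draw]
Final: pos=(-3.801,12.432), heading=107, 1 segment(s) drawn

Segment lengths:
  seg 1: (0,0) -> (-3.801,12.432), length = 13
Total = 13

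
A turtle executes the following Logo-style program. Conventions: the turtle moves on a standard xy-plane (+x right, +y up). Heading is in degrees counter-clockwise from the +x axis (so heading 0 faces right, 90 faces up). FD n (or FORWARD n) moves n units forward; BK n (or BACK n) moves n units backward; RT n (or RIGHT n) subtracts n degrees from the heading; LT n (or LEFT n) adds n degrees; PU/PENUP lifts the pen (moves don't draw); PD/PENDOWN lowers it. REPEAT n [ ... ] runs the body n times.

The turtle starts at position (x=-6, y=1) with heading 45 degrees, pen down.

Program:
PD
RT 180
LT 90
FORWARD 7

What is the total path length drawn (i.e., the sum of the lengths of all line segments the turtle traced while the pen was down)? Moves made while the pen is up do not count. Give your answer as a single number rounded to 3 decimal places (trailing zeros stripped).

Executing turtle program step by step:
Start: pos=(-6,1), heading=45, pen down
PD: pen down
RT 180: heading 45 -> 225
LT 90: heading 225 -> 315
FD 7: (-6,1) -> (-1.05,-3.95) [heading=315, draw]
Final: pos=(-1.05,-3.95), heading=315, 1 segment(s) drawn

Segment lengths:
  seg 1: (-6,1) -> (-1.05,-3.95), length = 7
Total = 7

Answer: 7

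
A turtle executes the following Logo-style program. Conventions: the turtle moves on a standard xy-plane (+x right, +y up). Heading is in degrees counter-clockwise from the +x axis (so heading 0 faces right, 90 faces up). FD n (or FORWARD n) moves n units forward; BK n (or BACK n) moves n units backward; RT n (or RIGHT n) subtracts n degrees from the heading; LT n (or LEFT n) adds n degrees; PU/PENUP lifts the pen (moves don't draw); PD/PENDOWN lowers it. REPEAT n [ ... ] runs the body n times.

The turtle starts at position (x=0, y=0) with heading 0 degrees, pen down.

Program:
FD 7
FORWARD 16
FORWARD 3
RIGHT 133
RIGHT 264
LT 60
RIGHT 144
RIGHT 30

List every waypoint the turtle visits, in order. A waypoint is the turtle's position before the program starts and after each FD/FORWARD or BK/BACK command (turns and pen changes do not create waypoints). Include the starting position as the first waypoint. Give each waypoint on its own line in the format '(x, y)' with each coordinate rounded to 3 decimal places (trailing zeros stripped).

Executing turtle program step by step:
Start: pos=(0,0), heading=0, pen down
FD 7: (0,0) -> (7,0) [heading=0, draw]
FD 16: (7,0) -> (23,0) [heading=0, draw]
FD 3: (23,0) -> (26,0) [heading=0, draw]
RT 133: heading 0 -> 227
RT 264: heading 227 -> 323
LT 60: heading 323 -> 23
RT 144: heading 23 -> 239
RT 30: heading 239 -> 209
Final: pos=(26,0), heading=209, 3 segment(s) drawn
Waypoints (4 total):
(0, 0)
(7, 0)
(23, 0)
(26, 0)

Answer: (0, 0)
(7, 0)
(23, 0)
(26, 0)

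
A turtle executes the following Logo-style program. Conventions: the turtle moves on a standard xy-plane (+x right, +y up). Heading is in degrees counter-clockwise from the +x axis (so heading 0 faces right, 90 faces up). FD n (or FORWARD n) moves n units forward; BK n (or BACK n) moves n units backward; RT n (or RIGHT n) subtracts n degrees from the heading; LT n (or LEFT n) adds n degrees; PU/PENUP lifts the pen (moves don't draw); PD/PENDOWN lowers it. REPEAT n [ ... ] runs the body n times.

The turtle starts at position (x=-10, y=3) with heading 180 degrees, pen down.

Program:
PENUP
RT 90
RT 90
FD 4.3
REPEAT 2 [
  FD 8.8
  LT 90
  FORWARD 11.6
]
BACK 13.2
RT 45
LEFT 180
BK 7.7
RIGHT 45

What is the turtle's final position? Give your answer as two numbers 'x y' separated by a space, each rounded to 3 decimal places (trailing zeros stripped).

Answer: -0.745 28.845

Derivation:
Executing turtle program step by step:
Start: pos=(-10,3), heading=180, pen down
PU: pen up
RT 90: heading 180 -> 90
RT 90: heading 90 -> 0
FD 4.3: (-10,3) -> (-5.7,3) [heading=0, move]
REPEAT 2 [
  -- iteration 1/2 --
  FD 8.8: (-5.7,3) -> (3.1,3) [heading=0, move]
  LT 90: heading 0 -> 90
  FD 11.6: (3.1,3) -> (3.1,14.6) [heading=90, move]
  -- iteration 2/2 --
  FD 8.8: (3.1,14.6) -> (3.1,23.4) [heading=90, move]
  LT 90: heading 90 -> 180
  FD 11.6: (3.1,23.4) -> (-8.5,23.4) [heading=180, move]
]
BK 13.2: (-8.5,23.4) -> (4.7,23.4) [heading=180, move]
RT 45: heading 180 -> 135
LT 180: heading 135 -> 315
BK 7.7: (4.7,23.4) -> (-0.745,28.845) [heading=315, move]
RT 45: heading 315 -> 270
Final: pos=(-0.745,28.845), heading=270, 0 segment(s) drawn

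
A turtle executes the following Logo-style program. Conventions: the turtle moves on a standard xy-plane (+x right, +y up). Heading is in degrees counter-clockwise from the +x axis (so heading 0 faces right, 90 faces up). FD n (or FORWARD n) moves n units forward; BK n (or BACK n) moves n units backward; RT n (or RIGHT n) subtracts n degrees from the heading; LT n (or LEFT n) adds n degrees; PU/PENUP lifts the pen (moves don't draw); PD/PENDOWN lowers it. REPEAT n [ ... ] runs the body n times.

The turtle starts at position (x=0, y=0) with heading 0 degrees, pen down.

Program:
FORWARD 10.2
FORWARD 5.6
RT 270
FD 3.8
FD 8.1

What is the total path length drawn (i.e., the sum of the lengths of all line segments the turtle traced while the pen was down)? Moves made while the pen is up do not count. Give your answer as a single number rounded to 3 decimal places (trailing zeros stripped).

Answer: 27.7

Derivation:
Executing turtle program step by step:
Start: pos=(0,0), heading=0, pen down
FD 10.2: (0,0) -> (10.2,0) [heading=0, draw]
FD 5.6: (10.2,0) -> (15.8,0) [heading=0, draw]
RT 270: heading 0 -> 90
FD 3.8: (15.8,0) -> (15.8,3.8) [heading=90, draw]
FD 8.1: (15.8,3.8) -> (15.8,11.9) [heading=90, draw]
Final: pos=(15.8,11.9), heading=90, 4 segment(s) drawn

Segment lengths:
  seg 1: (0,0) -> (10.2,0), length = 10.2
  seg 2: (10.2,0) -> (15.8,0), length = 5.6
  seg 3: (15.8,0) -> (15.8,3.8), length = 3.8
  seg 4: (15.8,3.8) -> (15.8,11.9), length = 8.1
Total = 27.7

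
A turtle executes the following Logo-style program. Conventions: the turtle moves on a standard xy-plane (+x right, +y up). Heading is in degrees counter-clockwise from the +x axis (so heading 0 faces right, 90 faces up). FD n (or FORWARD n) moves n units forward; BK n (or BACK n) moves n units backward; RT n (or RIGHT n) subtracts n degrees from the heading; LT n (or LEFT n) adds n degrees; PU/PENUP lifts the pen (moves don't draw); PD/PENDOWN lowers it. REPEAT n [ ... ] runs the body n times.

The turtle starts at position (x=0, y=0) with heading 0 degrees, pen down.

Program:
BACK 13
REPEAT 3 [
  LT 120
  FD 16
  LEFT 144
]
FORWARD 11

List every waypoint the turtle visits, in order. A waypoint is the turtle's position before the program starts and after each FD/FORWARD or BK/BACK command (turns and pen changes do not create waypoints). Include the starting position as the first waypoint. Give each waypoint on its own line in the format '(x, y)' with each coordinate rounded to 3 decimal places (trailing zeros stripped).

Answer: (0, 0)
(-13, 0)
(-21, 13.856)
(-6.383, 20.364)
(-1.439, 5.147)
(1.96, 15.609)

Derivation:
Executing turtle program step by step:
Start: pos=(0,0), heading=0, pen down
BK 13: (0,0) -> (-13,0) [heading=0, draw]
REPEAT 3 [
  -- iteration 1/3 --
  LT 120: heading 0 -> 120
  FD 16: (-13,0) -> (-21,13.856) [heading=120, draw]
  LT 144: heading 120 -> 264
  -- iteration 2/3 --
  LT 120: heading 264 -> 24
  FD 16: (-21,13.856) -> (-6.383,20.364) [heading=24, draw]
  LT 144: heading 24 -> 168
  -- iteration 3/3 --
  LT 120: heading 168 -> 288
  FD 16: (-6.383,20.364) -> (-1.439,5.147) [heading=288, draw]
  LT 144: heading 288 -> 72
]
FD 11: (-1.439,5.147) -> (1.96,15.609) [heading=72, draw]
Final: pos=(1.96,15.609), heading=72, 5 segment(s) drawn
Waypoints (6 total):
(0, 0)
(-13, 0)
(-21, 13.856)
(-6.383, 20.364)
(-1.439, 5.147)
(1.96, 15.609)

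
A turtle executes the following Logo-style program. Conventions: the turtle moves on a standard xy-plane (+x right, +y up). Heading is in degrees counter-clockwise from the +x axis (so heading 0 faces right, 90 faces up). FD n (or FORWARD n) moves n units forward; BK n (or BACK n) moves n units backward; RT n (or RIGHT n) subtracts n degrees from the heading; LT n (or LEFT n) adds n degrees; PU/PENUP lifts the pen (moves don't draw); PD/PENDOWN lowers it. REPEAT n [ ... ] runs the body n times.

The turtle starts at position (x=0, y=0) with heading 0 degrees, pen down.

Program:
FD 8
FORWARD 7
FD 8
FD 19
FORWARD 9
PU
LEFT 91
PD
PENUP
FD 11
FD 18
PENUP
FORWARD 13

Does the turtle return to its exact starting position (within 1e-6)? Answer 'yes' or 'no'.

Executing turtle program step by step:
Start: pos=(0,0), heading=0, pen down
FD 8: (0,0) -> (8,0) [heading=0, draw]
FD 7: (8,0) -> (15,0) [heading=0, draw]
FD 8: (15,0) -> (23,0) [heading=0, draw]
FD 19: (23,0) -> (42,0) [heading=0, draw]
FD 9: (42,0) -> (51,0) [heading=0, draw]
PU: pen up
LT 91: heading 0 -> 91
PD: pen down
PU: pen up
FD 11: (51,0) -> (50.808,10.998) [heading=91, move]
FD 18: (50.808,10.998) -> (50.494,28.996) [heading=91, move]
PU: pen up
FD 13: (50.494,28.996) -> (50.267,41.994) [heading=91, move]
Final: pos=(50.267,41.994), heading=91, 5 segment(s) drawn

Start position: (0, 0)
Final position: (50.267, 41.994)
Distance = 65.5; >= 1e-6 -> NOT closed

Answer: no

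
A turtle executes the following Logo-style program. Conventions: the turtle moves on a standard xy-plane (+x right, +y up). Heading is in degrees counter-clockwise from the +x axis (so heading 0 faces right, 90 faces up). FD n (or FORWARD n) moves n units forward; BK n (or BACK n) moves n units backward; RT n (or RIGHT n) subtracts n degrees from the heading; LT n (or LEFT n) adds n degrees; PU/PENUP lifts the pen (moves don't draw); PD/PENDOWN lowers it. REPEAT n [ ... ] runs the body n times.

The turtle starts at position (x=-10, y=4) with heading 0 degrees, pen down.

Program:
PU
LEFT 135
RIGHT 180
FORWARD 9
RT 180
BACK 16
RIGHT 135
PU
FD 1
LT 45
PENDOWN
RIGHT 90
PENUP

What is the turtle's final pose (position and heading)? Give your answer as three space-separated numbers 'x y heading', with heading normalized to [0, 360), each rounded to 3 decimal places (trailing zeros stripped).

Answer: 8.678 -13.678 315

Derivation:
Executing turtle program step by step:
Start: pos=(-10,4), heading=0, pen down
PU: pen up
LT 135: heading 0 -> 135
RT 180: heading 135 -> 315
FD 9: (-10,4) -> (-3.636,-2.364) [heading=315, move]
RT 180: heading 315 -> 135
BK 16: (-3.636,-2.364) -> (7.678,-13.678) [heading=135, move]
RT 135: heading 135 -> 0
PU: pen up
FD 1: (7.678,-13.678) -> (8.678,-13.678) [heading=0, move]
LT 45: heading 0 -> 45
PD: pen down
RT 90: heading 45 -> 315
PU: pen up
Final: pos=(8.678,-13.678), heading=315, 0 segment(s) drawn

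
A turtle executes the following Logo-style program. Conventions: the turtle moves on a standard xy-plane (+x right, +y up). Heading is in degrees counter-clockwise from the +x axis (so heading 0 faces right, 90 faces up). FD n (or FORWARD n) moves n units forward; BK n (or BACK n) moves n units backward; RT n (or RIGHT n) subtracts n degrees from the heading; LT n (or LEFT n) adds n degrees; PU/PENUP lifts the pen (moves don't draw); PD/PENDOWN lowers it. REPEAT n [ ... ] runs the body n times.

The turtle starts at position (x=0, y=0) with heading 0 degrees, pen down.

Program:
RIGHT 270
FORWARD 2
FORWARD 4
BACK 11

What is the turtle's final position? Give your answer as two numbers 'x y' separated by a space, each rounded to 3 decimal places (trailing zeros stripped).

Answer: 0 -5

Derivation:
Executing turtle program step by step:
Start: pos=(0,0), heading=0, pen down
RT 270: heading 0 -> 90
FD 2: (0,0) -> (0,2) [heading=90, draw]
FD 4: (0,2) -> (0,6) [heading=90, draw]
BK 11: (0,6) -> (0,-5) [heading=90, draw]
Final: pos=(0,-5), heading=90, 3 segment(s) drawn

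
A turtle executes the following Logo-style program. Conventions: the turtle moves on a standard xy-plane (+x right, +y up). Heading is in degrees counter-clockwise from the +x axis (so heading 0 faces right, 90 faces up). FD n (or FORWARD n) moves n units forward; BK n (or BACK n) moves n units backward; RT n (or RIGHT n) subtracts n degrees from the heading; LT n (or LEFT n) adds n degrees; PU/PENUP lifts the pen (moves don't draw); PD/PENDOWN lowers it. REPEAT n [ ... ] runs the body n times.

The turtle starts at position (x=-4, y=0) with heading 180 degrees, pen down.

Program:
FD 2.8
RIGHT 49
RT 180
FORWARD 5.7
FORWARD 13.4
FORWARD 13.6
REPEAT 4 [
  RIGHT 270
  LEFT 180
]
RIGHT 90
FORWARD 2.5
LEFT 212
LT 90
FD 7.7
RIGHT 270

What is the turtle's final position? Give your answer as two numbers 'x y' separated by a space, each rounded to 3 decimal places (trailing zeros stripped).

Answer: 5.403 -24.068

Derivation:
Executing turtle program step by step:
Start: pos=(-4,0), heading=180, pen down
FD 2.8: (-4,0) -> (-6.8,0) [heading=180, draw]
RT 49: heading 180 -> 131
RT 180: heading 131 -> 311
FD 5.7: (-6.8,0) -> (-3.06,-4.302) [heading=311, draw]
FD 13.4: (-3.06,-4.302) -> (5.731,-14.415) [heading=311, draw]
FD 13.6: (5.731,-14.415) -> (14.653,-24.679) [heading=311, draw]
REPEAT 4 [
  -- iteration 1/4 --
  RT 270: heading 311 -> 41
  LT 180: heading 41 -> 221
  -- iteration 2/4 --
  RT 270: heading 221 -> 311
  LT 180: heading 311 -> 131
  -- iteration 3/4 --
  RT 270: heading 131 -> 221
  LT 180: heading 221 -> 41
  -- iteration 4/4 --
  RT 270: heading 41 -> 131
  LT 180: heading 131 -> 311
]
RT 90: heading 311 -> 221
FD 2.5: (14.653,-24.679) -> (12.766,-26.319) [heading=221, draw]
LT 212: heading 221 -> 73
LT 90: heading 73 -> 163
FD 7.7: (12.766,-26.319) -> (5.403,-24.068) [heading=163, draw]
RT 270: heading 163 -> 253
Final: pos=(5.403,-24.068), heading=253, 6 segment(s) drawn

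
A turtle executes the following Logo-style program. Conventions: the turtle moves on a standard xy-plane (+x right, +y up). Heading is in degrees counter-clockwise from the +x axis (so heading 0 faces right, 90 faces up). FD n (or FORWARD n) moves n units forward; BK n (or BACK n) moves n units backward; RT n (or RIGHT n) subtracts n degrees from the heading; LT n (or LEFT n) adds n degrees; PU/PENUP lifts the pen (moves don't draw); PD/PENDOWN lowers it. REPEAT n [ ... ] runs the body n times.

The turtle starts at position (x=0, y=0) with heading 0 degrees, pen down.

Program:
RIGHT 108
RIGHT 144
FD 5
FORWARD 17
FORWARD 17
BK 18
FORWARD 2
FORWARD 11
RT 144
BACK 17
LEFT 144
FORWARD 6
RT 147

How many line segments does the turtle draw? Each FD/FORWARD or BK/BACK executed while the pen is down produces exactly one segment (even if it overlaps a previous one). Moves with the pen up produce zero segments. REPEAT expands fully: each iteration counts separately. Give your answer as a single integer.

Executing turtle program step by step:
Start: pos=(0,0), heading=0, pen down
RT 108: heading 0 -> 252
RT 144: heading 252 -> 108
FD 5: (0,0) -> (-1.545,4.755) [heading=108, draw]
FD 17: (-1.545,4.755) -> (-6.798,20.923) [heading=108, draw]
FD 17: (-6.798,20.923) -> (-12.052,37.091) [heading=108, draw]
BK 18: (-12.052,37.091) -> (-6.489,19.972) [heading=108, draw]
FD 2: (-6.489,19.972) -> (-7.107,21.874) [heading=108, draw]
FD 11: (-7.107,21.874) -> (-10.507,32.336) [heading=108, draw]
RT 144: heading 108 -> 324
BK 17: (-10.507,32.336) -> (-24.26,42.328) [heading=324, draw]
LT 144: heading 324 -> 108
FD 6: (-24.26,42.328) -> (-26.114,48.035) [heading=108, draw]
RT 147: heading 108 -> 321
Final: pos=(-26.114,48.035), heading=321, 8 segment(s) drawn
Segments drawn: 8

Answer: 8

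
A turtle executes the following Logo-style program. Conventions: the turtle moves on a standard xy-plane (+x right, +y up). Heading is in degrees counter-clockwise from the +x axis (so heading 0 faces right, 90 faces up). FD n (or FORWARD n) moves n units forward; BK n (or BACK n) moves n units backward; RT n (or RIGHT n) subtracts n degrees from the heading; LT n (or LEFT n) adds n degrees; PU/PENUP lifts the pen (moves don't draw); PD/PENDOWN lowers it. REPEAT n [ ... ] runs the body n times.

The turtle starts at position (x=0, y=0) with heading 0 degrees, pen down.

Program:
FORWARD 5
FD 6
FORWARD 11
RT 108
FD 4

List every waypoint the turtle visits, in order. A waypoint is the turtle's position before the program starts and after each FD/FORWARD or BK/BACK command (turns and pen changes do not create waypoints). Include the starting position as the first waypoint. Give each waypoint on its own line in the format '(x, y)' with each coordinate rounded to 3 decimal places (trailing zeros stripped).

Answer: (0, 0)
(5, 0)
(11, 0)
(22, 0)
(20.764, -3.804)

Derivation:
Executing turtle program step by step:
Start: pos=(0,0), heading=0, pen down
FD 5: (0,0) -> (5,0) [heading=0, draw]
FD 6: (5,0) -> (11,0) [heading=0, draw]
FD 11: (11,0) -> (22,0) [heading=0, draw]
RT 108: heading 0 -> 252
FD 4: (22,0) -> (20.764,-3.804) [heading=252, draw]
Final: pos=(20.764,-3.804), heading=252, 4 segment(s) drawn
Waypoints (5 total):
(0, 0)
(5, 0)
(11, 0)
(22, 0)
(20.764, -3.804)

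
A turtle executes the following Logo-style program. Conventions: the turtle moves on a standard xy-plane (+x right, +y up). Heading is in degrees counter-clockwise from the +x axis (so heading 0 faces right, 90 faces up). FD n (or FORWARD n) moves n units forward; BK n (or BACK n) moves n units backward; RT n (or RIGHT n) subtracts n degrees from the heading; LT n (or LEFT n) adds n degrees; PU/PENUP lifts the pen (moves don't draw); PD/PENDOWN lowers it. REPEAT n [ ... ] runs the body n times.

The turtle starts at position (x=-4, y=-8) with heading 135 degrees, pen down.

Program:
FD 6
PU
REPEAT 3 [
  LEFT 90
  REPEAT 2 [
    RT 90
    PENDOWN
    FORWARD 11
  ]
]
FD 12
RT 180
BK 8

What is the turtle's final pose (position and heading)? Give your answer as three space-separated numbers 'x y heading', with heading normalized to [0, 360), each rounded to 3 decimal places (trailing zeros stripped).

Executing turtle program step by step:
Start: pos=(-4,-8), heading=135, pen down
FD 6: (-4,-8) -> (-8.243,-3.757) [heading=135, draw]
PU: pen up
REPEAT 3 [
  -- iteration 1/3 --
  LT 90: heading 135 -> 225
  REPEAT 2 [
    -- iteration 1/2 --
    RT 90: heading 225 -> 135
    PD: pen down
    FD 11: (-8.243,-3.757) -> (-16.021,4.021) [heading=135, draw]
    -- iteration 2/2 --
    RT 90: heading 135 -> 45
    PD: pen down
    FD 11: (-16.021,4.021) -> (-8.243,11.799) [heading=45, draw]
  ]
  -- iteration 2/3 --
  LT 90: heading 45 -> 135
  REPEAT 2 [
    -- iteration 1/2 --
    RT 90: heading 135 -> 45
    PD: pen down
    FD 11: (-8.243,11.799) -> (-0.464,19.577) [heading=45, draw]
    -- iteration 2/2 --
    RT 90: heading 45 -> 315
    PD: pen down
    FD 11: (-0.464,19.577) -> (7.314,11.799) [heading=315, draw]
  ]
  -- iteration 3/3 --
  LT 90: heading 315 -> 45
  REPEAT 2 [
    -- iteration 1/2 --
    RT 90: heading 45 -> 315
    PD: pen down
    FD 11: (7.314,11.799) -> (15.092,4.021) [heading=315, draw]
    -- iteration 2/2 --
    RT 90: heading 315 -> 225
    PD: pen down
    FD 11: (15.092,4.021) -> (7.314,-3.757) [heading=225, draw]
  ]
]
FD 12: (7.314,-3.757) -> (-1.172,-12.243) [heading=225, draw]
RT 180: heading 225 -> 45
BK 8: (-1.172,-12.243) -> (-6.828,-17.899) [heading=45, draw]
Final: pos=(-6.828,-17.899), heading=45, 9 segment(s) drawn

Answer: -6.828 -17.899 45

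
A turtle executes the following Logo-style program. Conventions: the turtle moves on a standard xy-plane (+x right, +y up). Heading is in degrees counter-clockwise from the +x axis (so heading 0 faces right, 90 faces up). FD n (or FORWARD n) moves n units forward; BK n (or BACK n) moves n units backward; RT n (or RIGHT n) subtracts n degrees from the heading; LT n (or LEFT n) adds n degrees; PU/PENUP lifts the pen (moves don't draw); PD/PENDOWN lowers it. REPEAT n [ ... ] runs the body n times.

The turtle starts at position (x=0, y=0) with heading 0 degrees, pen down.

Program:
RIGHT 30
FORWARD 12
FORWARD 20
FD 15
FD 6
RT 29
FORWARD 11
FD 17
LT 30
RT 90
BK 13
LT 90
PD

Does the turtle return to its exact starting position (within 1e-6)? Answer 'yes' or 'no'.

Executing turtle program step by step:
Start: pos=(0,0), heading=0, pen down
RT 30: heading 0 -> 330
FD 12: (0,0) -> (10.392,-6) [heading=330, draw]
FD 20: (10.392,-6) -> (27.713,-16) [heading=330, draw]
FD 15: (27.713,-16) -> (40.703,-23.5) [heading=330, draw]
FD 6: (40.703,-23.5) -> (45.899,-26.5) [heading=330, draw]
RT 29: heading 330 -> 301
FD 11: (45.899,-26.5) -> (51.565,-35.929) [heading=301, draw]
FD 17: (51.565,-35.929) -> (60.32,-50.501) [heading=301, draw]
LT 30: heading 301 -> 331
RT 90: heading 331 -> 241
BK 13: (60.32,-50.501) -> (66.623,-39.131) [heading=241, draw]
LT 90: heading 241 -> 331
PD: pen down
Final: pos=(66.623,-39.131), heading=331, 7 segment(s) drawn

Start position: (0, 0)
Final position: (66.623, -39.131)
Distance = 77.265; >= 1e-6 -> NOT closed

Answer: no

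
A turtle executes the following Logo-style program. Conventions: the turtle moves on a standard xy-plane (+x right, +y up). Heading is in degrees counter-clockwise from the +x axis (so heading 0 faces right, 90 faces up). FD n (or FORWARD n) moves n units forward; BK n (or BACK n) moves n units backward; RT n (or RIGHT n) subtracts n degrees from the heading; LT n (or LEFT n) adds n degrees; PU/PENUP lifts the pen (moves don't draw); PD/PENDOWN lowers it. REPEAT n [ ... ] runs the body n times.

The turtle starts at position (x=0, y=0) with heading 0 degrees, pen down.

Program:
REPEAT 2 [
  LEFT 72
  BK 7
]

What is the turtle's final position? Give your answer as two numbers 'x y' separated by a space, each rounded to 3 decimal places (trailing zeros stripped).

Executing turtle program step by step:
Start: pos=(0,0), heading=0, pen down
REPEAT 2 [
  -- iteration 1/2 --
  LT 72: heading 0 -> 72
  BK 7: (0,0) -> (-2.163,-6.657) [heading=72, draw]
  -- iteration 2/2 --
  LT 72: heading 72 -> 144
  BK 7: (-2.163,-6.657) -> (3.5,-10.772) [heading=144, draw]
]
Final: pos=(3.5,-10.772), heading=144, 2 segment(s) drawn

Answer: 3.5 -10.772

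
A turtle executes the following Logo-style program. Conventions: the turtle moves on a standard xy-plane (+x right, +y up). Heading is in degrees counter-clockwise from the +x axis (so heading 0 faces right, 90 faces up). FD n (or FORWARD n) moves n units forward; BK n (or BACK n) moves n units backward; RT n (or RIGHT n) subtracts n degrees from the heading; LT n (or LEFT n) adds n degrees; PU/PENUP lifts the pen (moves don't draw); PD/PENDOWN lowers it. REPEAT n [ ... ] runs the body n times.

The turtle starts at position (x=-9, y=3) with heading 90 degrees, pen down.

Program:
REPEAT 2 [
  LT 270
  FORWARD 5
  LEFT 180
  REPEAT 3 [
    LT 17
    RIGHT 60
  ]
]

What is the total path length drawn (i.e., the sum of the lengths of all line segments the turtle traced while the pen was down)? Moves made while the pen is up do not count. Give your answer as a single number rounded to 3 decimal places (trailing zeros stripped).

Answer: 10

Derivation:
Executing turtle program step by step:
Start: pos=(-9,3), heading=90, pen down
REPEAT 2 [
  -- iteration 1/2 --
  LT 270: heading 90 -> 0
  FD 5: (-9,3) -> (-4,3) [heading=0, draw]
  LT 180: heading 0 -> 180
  REPEAT 3 [
    -- iteration 1/3 --
    LT 17: heading 180 -> 197
    RT 60: heading 197 -> 137
    -- iteration 2/3 --
    LT 17: heading 137 -> 154
    RT 60: heading 154 -> 94
    -- iteration 3/3 --
    LT 17: heading 94 -> 111
    RT 60: heading 111 -> 51
  ]
  -- iteration 2/2 --
  LT 270: heading 51 -> 321
  FD 5: (-4,3) -> (-0.114,-0.147) [heading=321, draw]
  LT 180: heading 321 -> 141
  REPEAT 3 [
    -- iteration 1/3 --
    LT 17: heading 141 -> 158
    RT 60: heading 158 -> 98
    -- iteration 2/3 --
    LT 17: heading 98 -> 115
    RT 60: heading 115 -> 55
    -- iteration 3/3 --
    LT 17: heading 55 -> 72
    RT 60: heading 72 -> 12
  ]
]
Final: pos=(-0.114,-0.147), heading=12, 2 segment(s) drawn

Segment lengths:
  seg 1: (-9,3) -> (-4,3), length = 5
  seg 2: (-4,3) -> (-0.114,-0.147), length = 5
Total = 10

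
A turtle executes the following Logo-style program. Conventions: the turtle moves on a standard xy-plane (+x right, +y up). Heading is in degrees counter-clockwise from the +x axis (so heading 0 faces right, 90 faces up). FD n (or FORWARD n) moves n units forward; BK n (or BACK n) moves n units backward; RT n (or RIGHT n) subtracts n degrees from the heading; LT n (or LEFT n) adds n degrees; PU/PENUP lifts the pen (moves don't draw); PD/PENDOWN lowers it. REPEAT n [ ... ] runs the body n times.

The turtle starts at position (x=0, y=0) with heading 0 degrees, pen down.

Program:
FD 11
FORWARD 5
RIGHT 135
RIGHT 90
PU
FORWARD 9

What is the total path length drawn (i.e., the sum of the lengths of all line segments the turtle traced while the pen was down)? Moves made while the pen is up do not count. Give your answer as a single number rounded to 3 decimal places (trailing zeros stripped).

Answer: 16

Derivation:
Executing turtle program step by step:
Start: pos=(0,0), heading=0, pen down
FD 11: (0,0) -> (11,0) [heading=0, draw]
FD 5: (11,0) -> (16,0) [heading=0, draw]
RT 135: heading 0 -> 225
RT 90: heading 225 -> 135
PU: pen up
FD 9: (16,0) -> (9.636,6.364) [heading=135, move]
Final: pos=(9.636,6.364), heading=135, 2 segment(s) drawn

Segment lengths:
  seg 1: (0,0) -> (11,0), length = 11
  seg 2: (11,0) -> (16,0), length = 5
Total = 16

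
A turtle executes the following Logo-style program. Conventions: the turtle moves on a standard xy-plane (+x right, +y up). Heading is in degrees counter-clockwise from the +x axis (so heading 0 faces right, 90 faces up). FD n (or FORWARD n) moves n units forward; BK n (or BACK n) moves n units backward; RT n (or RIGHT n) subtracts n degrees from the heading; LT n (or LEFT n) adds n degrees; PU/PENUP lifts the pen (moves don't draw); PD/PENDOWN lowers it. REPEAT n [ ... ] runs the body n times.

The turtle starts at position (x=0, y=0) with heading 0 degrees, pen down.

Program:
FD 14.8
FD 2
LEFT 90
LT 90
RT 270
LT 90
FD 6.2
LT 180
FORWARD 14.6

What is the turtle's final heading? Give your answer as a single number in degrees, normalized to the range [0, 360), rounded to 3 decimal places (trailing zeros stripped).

Answer: 180

Derivation:
Executing turtle program step by step:
Start: pos=(0,0), heading=0, pen down
FD 14.8: (0,0) -> (14.8,0) [heading=0, draw]
FD 2: (14.8,0) -> (16.8,0) [heading=0, draw]
LT 90: heading 0 -> 90
LT 90: heading 90 -> 180
RT 270: heading 180 -> 270
LT 90: heading 270 -> 0
FD 6.2: (16.8,0) -> (23,0) [heading=0, draw]
LT 180: heading 0 -> 180
FD 14.6: (23,0) -> (8.4,0) [heading=180, draw]
Final: pos=(8.4,0), heading=180, 4 segment(s) drawn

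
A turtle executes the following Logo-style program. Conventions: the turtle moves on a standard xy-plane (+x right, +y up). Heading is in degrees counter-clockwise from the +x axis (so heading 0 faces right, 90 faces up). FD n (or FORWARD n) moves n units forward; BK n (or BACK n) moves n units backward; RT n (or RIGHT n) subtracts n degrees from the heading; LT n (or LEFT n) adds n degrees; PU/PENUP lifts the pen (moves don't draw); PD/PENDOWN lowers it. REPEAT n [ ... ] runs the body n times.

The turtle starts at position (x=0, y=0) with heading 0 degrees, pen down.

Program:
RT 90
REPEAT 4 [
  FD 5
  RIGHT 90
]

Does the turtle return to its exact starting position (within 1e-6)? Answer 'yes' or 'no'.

Answer: yes

Derivation:
Executing turtle program step by step:
Start: pos=(0,0), heading=0, pen down
RT 90: heading 0 -> 270
REPEAT 4 [
  -- iteration 1/4 --
  FD 5: (0,0) -> (0,-5) [heading=270, draw]
  RT 90: heading 270 -> 180
  -- iteration 2/4 --
  FD 5: (0,-5) -> (-5,-5) [heading=180, draw]
  RT 90: heading 180 -> 90
  -- iteration 3/4 --
  FD 5: (-5,-5) -> (-5,0) [heading=90, draw]
  RT 90: heading 90 -> 0
  -- iteration 4/4 --
  FD 5: (-5,0) -> (0,0) [heading=0, draw]
  RT 90: heading 0 -> 270
]
Final: pos=(0,0), heading=270, 4 segment(s) drawn

Start position: (0, 0)
Final position: (0, 0)
Distance = 0; < 1e-6 -> CLOSED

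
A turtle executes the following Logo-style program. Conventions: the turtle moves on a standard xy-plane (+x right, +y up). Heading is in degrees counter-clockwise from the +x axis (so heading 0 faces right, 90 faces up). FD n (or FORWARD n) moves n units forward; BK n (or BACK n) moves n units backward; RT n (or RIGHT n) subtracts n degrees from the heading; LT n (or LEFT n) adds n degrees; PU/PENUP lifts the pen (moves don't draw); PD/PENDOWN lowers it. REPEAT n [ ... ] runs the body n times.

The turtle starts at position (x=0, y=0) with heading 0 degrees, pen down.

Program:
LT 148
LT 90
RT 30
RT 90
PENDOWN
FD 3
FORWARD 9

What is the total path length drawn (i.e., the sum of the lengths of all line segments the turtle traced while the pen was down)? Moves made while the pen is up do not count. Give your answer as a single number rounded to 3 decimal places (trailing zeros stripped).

Executing turtle program step by step:
Start: pos=(0,0), heading=0, pen down
LT 148: heading 0 -> 148
LT 90: heading 148 -> 238
RT 30: heading 238 -> 208
RT 90: heading 208 -> 118
PD: pen down
FD 3: (0,0) -> (-1.408,2.649) [heading=118, draw]
FD 9: (-1.408,2.649) -> (-5.634,10.595) [heading=118, draw]
Final: pos=(-5.634,10.595), heading=118, 2 segment(s) drawn

Segment lengths:
  seg 1: (0,0) -> (-1.408,2.649), length = 3
  seg 2: (-1.408,2.649) -> (-5.634,10.595), length = 9
Total = 12

Answer: 12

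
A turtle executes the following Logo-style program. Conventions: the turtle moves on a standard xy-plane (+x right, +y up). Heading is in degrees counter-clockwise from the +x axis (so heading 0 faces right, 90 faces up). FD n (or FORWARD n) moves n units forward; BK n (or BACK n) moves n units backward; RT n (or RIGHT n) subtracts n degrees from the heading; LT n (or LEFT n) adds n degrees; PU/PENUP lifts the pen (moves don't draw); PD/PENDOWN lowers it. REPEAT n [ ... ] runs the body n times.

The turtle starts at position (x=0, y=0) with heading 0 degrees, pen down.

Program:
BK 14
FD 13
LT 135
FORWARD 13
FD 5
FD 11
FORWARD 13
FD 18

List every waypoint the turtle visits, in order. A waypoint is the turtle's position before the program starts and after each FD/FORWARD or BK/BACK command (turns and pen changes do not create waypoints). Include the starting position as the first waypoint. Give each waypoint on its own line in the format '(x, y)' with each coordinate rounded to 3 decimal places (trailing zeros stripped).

Answer: (0, 0)
(-14, 0)
(-1, 0)
(-10.192, 9.192)
(-13.728, 12.728)
(-21.506, 20.506)
(-30.698, 29.698)
(-43.426, 42.426)

Derivation:
Executing turtle program step by step:
Start: pos=(0,0), heading=0, pen down
BK 14: (0,0) -> (-14,0) [heading=0, draw]
FD 13: (-14,0) -> (-1,0) [heading=0, draw]
LT 135: heading 0 -> 135
FD 13: (-1,0) -> (-10.192,9.192) [heading=135, draw]
FD 5: (-10.192,9.192) -> (-13.728,12.728) [heading=135, draw]
FD 11: (-13.728,12.728) -> (-21.506,20.506) [heading=135, draw]
FD 13: (-21.506,20.506) -> (-30.698,29.698) [heading=135, draw]
FD 18: (-30.698,29.698) -> (-43.426,42.426) [heading=135, draw]
Final: pos=(-43.426,42.426), heading=135, 7 segment(s) drawn
Waypoints (8 total):
(0, 0)
(-14, 0)
(-1, 0)
(-10.192, 9.192)
(-13.728, 12.728)
(-21.506, 20.506)
(-30.698, 29.698)
(-43.426, 42.426)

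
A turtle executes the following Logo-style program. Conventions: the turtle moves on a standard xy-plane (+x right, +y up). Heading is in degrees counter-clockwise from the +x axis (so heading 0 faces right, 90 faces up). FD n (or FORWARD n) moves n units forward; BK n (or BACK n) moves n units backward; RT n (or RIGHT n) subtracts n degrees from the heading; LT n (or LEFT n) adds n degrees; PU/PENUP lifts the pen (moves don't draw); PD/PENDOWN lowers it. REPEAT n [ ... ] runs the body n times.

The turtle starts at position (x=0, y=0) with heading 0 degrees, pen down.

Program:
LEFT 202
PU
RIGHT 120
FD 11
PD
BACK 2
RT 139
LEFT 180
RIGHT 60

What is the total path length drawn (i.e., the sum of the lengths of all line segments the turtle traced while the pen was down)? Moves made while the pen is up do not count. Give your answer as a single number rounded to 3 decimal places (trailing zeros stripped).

Answer: 2

Derivation:
Executing turtle program step by step:
Start: pos=(0,0), heading=0, pen down
LT 202: heading 0 -> 202
PU: pen up
RT 120: heading 202 -> 82
FD 11: (0,0) -> (1.531,10.893) [heading=82, move]
PD: pen down
BK 2: (1.531,10.893) -> (1.253,8.912) [heading=82, draw]
RT 139: heading 82 -> 303
LT 180: heading 303 -> 123
RT 60: heading 123 -> 63
Final: pos=(1.253,8.912), heading=63, 1 segment(s) drawn

Segment lengths:
  seg 1: (1.531,10.893) -> (1.253,8.912), length = 2
Total = 2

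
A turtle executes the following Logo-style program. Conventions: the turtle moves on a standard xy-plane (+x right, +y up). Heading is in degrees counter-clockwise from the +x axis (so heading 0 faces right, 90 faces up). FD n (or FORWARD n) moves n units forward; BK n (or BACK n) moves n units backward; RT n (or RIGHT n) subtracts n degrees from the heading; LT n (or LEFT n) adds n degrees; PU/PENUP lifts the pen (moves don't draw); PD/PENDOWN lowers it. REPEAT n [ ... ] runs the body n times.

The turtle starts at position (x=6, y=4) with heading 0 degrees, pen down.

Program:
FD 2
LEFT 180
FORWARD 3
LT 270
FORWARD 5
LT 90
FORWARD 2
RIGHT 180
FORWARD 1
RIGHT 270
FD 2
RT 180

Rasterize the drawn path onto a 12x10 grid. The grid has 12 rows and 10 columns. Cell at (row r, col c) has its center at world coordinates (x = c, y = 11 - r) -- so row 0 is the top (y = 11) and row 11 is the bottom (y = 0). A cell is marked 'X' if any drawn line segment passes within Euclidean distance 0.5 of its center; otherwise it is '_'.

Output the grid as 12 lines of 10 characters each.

Answer: ____X_____
____X_____
___XXX____
_____X____
_____X____
_____X____
_____X____
_____XXXX_
__________
__________
__________
__________

Derivation:
Segment 0: (6,4) -> (8,4)
Segment 1: (8,4) -> (5,4)
Segment 2: (5,4) -> (5,9)
Segment 3: (5,9) -> (3,9)
Segment 4: (3,9) -> (4,9)
Segment 5: (4,9) -> (4,11)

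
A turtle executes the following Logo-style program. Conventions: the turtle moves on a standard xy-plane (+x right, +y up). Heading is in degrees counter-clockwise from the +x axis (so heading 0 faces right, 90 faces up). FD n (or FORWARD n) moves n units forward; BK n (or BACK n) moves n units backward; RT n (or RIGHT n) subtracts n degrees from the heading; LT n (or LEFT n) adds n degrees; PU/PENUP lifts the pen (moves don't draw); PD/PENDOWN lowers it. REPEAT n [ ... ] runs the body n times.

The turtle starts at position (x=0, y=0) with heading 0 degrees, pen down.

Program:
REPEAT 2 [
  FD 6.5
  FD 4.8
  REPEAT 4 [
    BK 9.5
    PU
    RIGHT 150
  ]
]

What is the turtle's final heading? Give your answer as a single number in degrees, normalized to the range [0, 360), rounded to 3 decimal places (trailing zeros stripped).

Answer: 240

Derivation:
Executing turtle program step by step:
Start: pos=(0,0), heading=0, pen down
REPEAT 2 [
  -- iteration 1/2 --
  FD 6.5: (0,0) -> (6.5,0) [heading=0, draw]
  FD 4.8: (6.5,0) -> (11.3,0) [heading=0, draw]
  REPEAT 4 [
    -- iteration 1/4 --
    BK 9.5: (11.3,0) -> (1.8,0) [heading=0, draw]
    PU: pen up
    RT 150: heading 0 -> 210
    -- iteration 2/4 --
    BK 9.5: (1.8,0) -> (10.027,4.75) [heading=210, move]
    PU: pen up
    RT 150: heading 210 -> 60
    -- iteration 3/4 --
    BK 9.5: (10.027,4.75) -> (5.277,-3.477) [heading=60, move]
    PU: pen up
    RT 150: heading 60 -> 270
    -- iteration 4/4 --
    BK 9.5: (5.277,-3.477) -> (5.277,6.023) [heading=270, move]
    PU: pen up
    RT 150: heading 270 -> 120
  ]
  -- iteration 2/2 --
  FD 6.5: (5.277,6.023) -> (2.027,11.652) [heading=120, move]
  FD 4.8: (2.027,11.652) -> (-0.373,15.809) [heading=120, move]
  REPEAT 4 [
    -- iteration 1/4 --
    BK 9.5: (-0.373,15.809) -> (4.377,7.582) [heading=120, move]
    PU: pen up
    RT 150: heading 120 -> 330
    -- iteration 2/4 --
    BK 9.5: (4.377,7.582) -> (-3.85,12.332) [heading=330, move]
    PU: pen up
    RT 150: heading 330 -> 180
    -- iteration 3/4 --
    BK 9.5: (-3.85,12.332) -> (5.65,12.332) [heading=180, move]
    PU: pen up
    RT 150: heading 180 -> 30
    -- iteration 4/4 --
    BK 9.5: (5.65,12.332) -> (-2.577,7.582) [heading=30, move]
    PU: pen up
    RT 150: heading 30 -> 240
  ]
]
Final: pos=(-2.577,7.582), heading=240, 3 segment(s) drawn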